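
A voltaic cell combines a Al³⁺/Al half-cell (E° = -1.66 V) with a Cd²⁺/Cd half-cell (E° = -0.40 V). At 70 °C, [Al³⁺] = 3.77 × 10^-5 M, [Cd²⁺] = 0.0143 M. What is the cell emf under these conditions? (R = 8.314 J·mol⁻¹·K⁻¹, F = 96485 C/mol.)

1.30 V

The Cd²⁺/Cd couple has the higher reduction potential and acts as the cathode, so E°_cell = -0.40 − (-1.66) = 1.26 V.
Balancing electrons gives n = 6; the reaction quotient is Q = [Al³⁺]^2/[Cd²⁺]^3 = 4.86 × 10^-4.
E = E° − (RT/nF) ln Q = 1.26 − (8.314×343)/(6×96485) × (-7.629) = 1.260 + 0.038 = 1.298 V.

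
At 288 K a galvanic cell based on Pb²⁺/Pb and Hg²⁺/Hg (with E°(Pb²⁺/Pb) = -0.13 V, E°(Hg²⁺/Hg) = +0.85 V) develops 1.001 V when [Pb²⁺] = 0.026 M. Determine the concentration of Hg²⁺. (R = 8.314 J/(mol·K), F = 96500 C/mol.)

0.14 M

From the Nernst equation, ln Q = nF(E° − E)/RT = 2×96500×(0.98 − 1.001)/(8.314×288) = -1.693, so Q = 0.184.
With Q = [Pb²⁺]/[Hg²⁺] and the known concentrations, [Hg²⁺] in the denominator gives [Hg²⁺] = 0.14 M.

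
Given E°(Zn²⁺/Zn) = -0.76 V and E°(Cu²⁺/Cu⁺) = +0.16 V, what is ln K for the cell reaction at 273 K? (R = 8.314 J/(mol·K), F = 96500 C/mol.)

E°_cell = +0.16 − (-0.76) = 0.92 V, with n = 2 electrons transferred.
At equilibrium E = 0, so the Nernst equation gives ln K = nFE°/RT = (2)(96500)(0.92)/((8.314)(273)) = 78.23.

ln K = 78.2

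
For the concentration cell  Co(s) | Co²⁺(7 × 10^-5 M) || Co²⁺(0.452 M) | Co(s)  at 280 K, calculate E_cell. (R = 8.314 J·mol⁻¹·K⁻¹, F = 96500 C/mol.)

Both half-cells are Co²⁺/Co, so E°_cell = 0. The concentrated side is the cathode; the cell reaction moves Co²⁺ from high to low concentration with n = 2.
Q = [Co²⁺]_dilute/[Co²⁺]_conc = 7 × 10^-5/0.452 = 1.55 × 10^-4.
E = 0 − (RT/nF) ln Q = −((8.314×280)/(2×96500))(-8.773) = 0.1058 V.

0.11 V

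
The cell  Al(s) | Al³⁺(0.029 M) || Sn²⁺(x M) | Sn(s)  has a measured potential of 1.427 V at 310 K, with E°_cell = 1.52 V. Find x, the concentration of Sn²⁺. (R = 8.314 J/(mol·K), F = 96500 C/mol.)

8.9 × 10^-5 M

From the Nernst equation, ln Q = nF(E° − E)/RT = 6×96500×(1.52 − 1.427)/(8.314×310) = 20.892, so Q = 1.18 × 10^9.
With Q = [Al³⁺]^2/[Sn²⁺]^3 and the known concentrations, [Sn²⁺]^3 in the denominator gives [Sn²⁺] = 8.9 × 10^-5 M.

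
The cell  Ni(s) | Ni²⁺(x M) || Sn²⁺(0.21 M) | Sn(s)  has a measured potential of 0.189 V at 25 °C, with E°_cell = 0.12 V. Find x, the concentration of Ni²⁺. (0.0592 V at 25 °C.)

From the Nernst equation, log Q = n(E° − E)/0.0592 = 2(0.12 − 0.189)/0.0592 = -2.331, so Q = 0.00467.
With Q = [Ni²⁺]/[Sn²⁺] and the known concentrations, [Ni²⁺] in the numerator gives [Ni²⁺] = 9.8 × 10^-4 M.

9.8 × 10^-4 M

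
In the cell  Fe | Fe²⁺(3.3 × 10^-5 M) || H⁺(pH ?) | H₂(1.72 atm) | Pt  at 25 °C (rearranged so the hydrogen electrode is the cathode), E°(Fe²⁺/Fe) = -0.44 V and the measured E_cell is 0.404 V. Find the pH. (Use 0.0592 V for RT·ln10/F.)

pH = 2.73

E°_cell = 0.44 V and n = 2.
log Q = n(E° − E)/0.0592 = 2×(0.44 − 0.404)/0.0592 = 1.216.
With Q = [Fe²⁺]·P(H₂) / [H⁺]^2, solving for [H⁺] gives log[H⁺] = -2.731, so pH = 2.73.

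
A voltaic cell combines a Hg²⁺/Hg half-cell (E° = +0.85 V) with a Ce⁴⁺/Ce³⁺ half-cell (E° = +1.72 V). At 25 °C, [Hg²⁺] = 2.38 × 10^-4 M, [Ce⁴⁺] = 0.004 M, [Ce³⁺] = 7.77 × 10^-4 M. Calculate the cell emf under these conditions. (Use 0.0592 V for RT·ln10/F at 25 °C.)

1.02 V

The Ce⁴⁺/Ce³⁺ couple has the higher reduction potential and acts as the cathode, so E°_cell = +1.72 − (+0.85) = 0.87 V.
Balancing electrons gives n = 2; the reaction quotient is Q = [Hg²⁺]·[Ce³⁺]^2/[Ce⁴⁺]^2 = 8.98 × 10^-6.
At 25 °C, E = E° − (0.0592/n) log Q = 0.87 − (0.0592/2)(-5.047) = 0.870 + 0.149 = 1.019 V.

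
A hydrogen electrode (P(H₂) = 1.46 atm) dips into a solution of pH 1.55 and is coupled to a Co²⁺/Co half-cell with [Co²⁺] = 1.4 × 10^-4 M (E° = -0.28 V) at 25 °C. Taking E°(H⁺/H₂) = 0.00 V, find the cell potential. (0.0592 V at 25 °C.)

The hydrogen couple is the cathode, so E°_cell = 0.28 V; n = 2.
[H⁺] = 10^(−1.55) = 0.028 M, and Q = [Co²⁺]·P(H₂) / [H⁺]^2 = 0.257.
E = E° − (0.0592/2) log Q = 0.28 − (0.0592/2)(-0.590) = 0.297 V.

0.30 V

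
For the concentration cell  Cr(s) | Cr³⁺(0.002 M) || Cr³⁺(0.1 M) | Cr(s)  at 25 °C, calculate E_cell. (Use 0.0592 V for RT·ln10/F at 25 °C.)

Both half-cells are Cr³⁺/Cr, so E°_cell = 0. The concentrated side is the cathode; the cell reaction moves Cr³⁺ from high to low concentration with n = 3.
Q = [Cr³⁺]_dilute/[Cr³⁺]_conc = 0.002/0.1 = 0.0200.
E = 0 − (0.0592/3) log Q = −(0.0592/3)(-1.699) = 0.0335 V.

0.034 V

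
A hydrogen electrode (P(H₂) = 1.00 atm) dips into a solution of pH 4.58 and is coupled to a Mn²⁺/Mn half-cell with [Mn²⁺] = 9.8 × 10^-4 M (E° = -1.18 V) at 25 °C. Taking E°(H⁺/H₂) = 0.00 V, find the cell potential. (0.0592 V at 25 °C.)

The hydrogen couple is the cathode, so E°_cell = 1.18 V; n = 2.
[H⁺] = 10^(−4.58) = 2.6 × 10^-5 M, and Q = [Mn²⁺]·P(H₂) / [H⁺]^2 = 1.42 × 10^6.
E = E° − (0.0592/2) log Q = 1.18 − (0.0592/2)(6.151) = 0.998 V.

1.00 V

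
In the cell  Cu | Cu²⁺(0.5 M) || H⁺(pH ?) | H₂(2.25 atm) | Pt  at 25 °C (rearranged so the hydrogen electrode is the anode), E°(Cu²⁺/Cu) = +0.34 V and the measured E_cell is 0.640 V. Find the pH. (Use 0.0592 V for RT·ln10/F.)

E°_cell = 0.34 V and n = 2.
log Q = n(E° − E)/0.0592 = 2×(0.34 − 0.640)/0.0592 = -10.135.
With Q = [H⁺]^2 / ([Cu²⁺]·P(H₂)), solving for [H⁺] gives log[H⁺] = -5.042, so pH = 5.04.

pH = 5.04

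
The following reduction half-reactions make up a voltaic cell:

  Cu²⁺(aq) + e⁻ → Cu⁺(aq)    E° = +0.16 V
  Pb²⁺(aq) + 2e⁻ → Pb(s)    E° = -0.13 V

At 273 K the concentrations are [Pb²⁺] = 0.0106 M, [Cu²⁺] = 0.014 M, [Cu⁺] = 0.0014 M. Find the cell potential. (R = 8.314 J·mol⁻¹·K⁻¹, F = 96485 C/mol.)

The Cu²⁺/Cu⁺ couple has the higher reduction potential and acts as the cathode, so E°_cell = +0.16 − (-0.13) = 0.29 V.
Balancing electrons gives n = 2; the reaction quotient is Q = [Pb²⁺]·[Cu⁺]^2/[Cu²⁺]^2 = 1.06 × 10^-4.
E = E° − (RT/nF) ln Q = 0.29 − (8.314×273)/(2×96485) × (-9.152) = 0.290 + 0.108 = 0.398 V.

0.398 V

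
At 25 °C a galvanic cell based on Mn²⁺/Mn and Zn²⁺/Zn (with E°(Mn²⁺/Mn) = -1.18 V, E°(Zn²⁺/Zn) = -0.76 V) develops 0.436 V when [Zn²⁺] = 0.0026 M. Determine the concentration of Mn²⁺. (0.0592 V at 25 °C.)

7.5 × 10^-4 M

From the Nernst equation, log Q = n(E° − E)/0.0592 = 2(0.42 − 0.436)/0.0592 = -0.541, so Q = 0.288.
With Q = [Mn²⁺]/[Zn²⁺] and the known concentrations, [Mn²⁺] in the numerator gives [Mn²⁺] = 7.5 × 10^-4 M.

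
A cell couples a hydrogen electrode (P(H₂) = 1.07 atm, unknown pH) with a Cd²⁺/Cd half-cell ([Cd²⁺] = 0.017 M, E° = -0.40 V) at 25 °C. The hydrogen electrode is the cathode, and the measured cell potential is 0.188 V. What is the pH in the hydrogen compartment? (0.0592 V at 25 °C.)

pH = 4.45

E°_cell = 0.40 V and n = 2.
log Q = n(E° − E)/0.0592 = 2×(0.40 − 0.188)/0.0592 = 7.162.
With Q = [Cd²⁺]·P(H₂) / [H⁺]^2, solving for [H⁺] gives log[H⁺] = -4.451, so pH = 4.45.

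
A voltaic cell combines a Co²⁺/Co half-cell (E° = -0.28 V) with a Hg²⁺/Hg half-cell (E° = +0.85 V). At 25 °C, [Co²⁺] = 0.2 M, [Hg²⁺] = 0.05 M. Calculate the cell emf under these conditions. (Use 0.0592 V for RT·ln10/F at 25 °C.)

The Hg²⁺/Hg couple has the higher reduction potential and acts as the cathode, so E°_cell = +0.85 − (-0.28) = 1.13 V.
Balancing electrons gives n = 2; the reaction quotient is Q = [Co²⁺]/[Hg²⁺] = 4.00.
At 25 °C, E = E° − (0.0592/n) log Q = 1.13 − (0.0592/2)(0.602) = 1.130 − 0.018 = 1.112 V.

1.11 V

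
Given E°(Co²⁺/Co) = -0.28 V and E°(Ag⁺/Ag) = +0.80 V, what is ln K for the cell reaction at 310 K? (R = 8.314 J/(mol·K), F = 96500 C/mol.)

E°_cell = +0.80 − (-0.28) = 1.08 V, with n = 2 electrons transferred.
At equilibrium E = 0, so the Nernst equation gives ln K = nFE°/RT = (2)(96500)(1.08)/((8.314)(310)) = 80.87.

ln K = 80.9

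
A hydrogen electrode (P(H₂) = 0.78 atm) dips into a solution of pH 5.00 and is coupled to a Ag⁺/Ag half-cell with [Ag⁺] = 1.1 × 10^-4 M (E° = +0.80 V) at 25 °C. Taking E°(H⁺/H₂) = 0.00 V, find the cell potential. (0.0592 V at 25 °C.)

The Ag⁺/Ag couple is the cathode, so E°_cell = 0.80 V; n = 2.
[H⁺] = 10^(−5.00) = 1 × 10^-5 M, and Q = [H⁺]^2 / ([Ag⁺]^2·P(H₂)) = 0.0106.
E = E° − (0.0592/2) log Q = 0.80 − (0.0592/2)(-1.975) = 0.858 V.

0.86 V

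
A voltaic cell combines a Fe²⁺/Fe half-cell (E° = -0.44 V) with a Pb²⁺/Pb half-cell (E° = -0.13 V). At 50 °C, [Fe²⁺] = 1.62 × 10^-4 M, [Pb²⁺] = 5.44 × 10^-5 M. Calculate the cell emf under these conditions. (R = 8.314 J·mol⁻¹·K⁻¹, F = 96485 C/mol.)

0.295 V

The Pb²⁺/Pb couple has the higher reduction potential and acts as the cathode, so E°_cell = -0.13 − (-0.44) = 0.31 V.
Balancing electrons gives n = 2; the reaction quotient is Q = [Fe²⁺]/[Pb²⁺] = 2.98.
E = E° − (RT/nF) ln Q = 0.31 − (8.314×323)/(2×96485) × (1.091) = 0.310 − 0.015 = 0.295 V.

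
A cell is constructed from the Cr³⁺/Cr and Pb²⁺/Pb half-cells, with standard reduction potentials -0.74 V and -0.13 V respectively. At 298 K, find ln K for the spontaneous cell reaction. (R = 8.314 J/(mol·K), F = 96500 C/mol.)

ln K = 142.6

E°_cell = -0.13 − (-0.74) = 0.61 V, with n = 6 electrons transferred.
At equilibrium E = 0, so the Nernst equation gives ln K = nFE°/RT = (6)(96500)(0.61)/((8.314)(298)) = 142.55.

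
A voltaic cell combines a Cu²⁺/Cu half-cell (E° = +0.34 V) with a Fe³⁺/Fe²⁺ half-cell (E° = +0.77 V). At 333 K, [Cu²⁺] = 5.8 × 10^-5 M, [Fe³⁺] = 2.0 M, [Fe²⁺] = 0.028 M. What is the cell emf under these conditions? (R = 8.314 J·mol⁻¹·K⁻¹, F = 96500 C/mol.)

0.692 V

The Fe³⁺/Fe²⁺ couple has the higher reduction potential and acts as the cathode, so E°_cell = +0.77 − (+0.34) = 0.43 V.
Balancing electrons gives n = 2; the reaction quotient is Q = [Cu²⁺]·[Fe²⁺]^2/[Fe³⁺]^2 = 1.14 × 10^-8.
E = E° − (RT/nF) ln Q = 0.43 − (8.314×333)/(2×96500) × (-18.292) = 0.430 + 0.262 = 0.692 V.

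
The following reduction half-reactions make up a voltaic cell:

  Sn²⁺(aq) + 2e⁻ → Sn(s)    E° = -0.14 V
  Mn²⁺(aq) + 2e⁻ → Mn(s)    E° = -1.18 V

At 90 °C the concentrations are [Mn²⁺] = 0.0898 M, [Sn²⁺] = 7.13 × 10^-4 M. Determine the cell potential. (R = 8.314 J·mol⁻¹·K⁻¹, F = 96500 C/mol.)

0.964 V

The Sn²⁺/Sn couple has the higher reduction potential and acts as the cathode, so E°_cell = -0.14 − (-1.18) = 1.04 V.
Balancing electrons gives n = 2; the reaction quotient is Q = [Mn²⁺]/[Sn²⁺] = 126.
E = E° − (RT/nF) ln Q = 1.04 − (8.314×363)/(2×96500) × (4.836) = 1.040 − 0.076 = 0.964 V.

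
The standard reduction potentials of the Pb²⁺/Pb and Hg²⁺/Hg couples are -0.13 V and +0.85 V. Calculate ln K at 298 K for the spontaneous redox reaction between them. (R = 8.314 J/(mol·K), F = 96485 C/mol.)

ln K = 76.3

E°_cell = +0.85 − (-0.13) = 0.98 V, with n = 2 electrons transferred.
At equilibrium E = 0, so the Nernst equation gives ln K = nFE°/RT = (2)(96485)(0.98)/((8.314)(298)) = 76.33.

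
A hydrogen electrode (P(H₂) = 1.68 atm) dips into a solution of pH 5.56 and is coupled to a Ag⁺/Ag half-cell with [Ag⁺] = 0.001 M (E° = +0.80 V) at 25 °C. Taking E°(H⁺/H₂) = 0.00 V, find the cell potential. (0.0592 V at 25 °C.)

0.96 V

The Ag⁺/Ag couple is the cathode, so E°_cell = 0.80 V; n = 2.
[H⁺] = 10^(−5.56) = 2.8 × 10^-6 M, and Q = [H⁺]^2 / ([Ag⁺]^2·P(H₂)) = 4.52 × 10^-6.
E = E° − (0.0592/2) log Q = 0.80 − (0.0592/2)(-5.345) = 0.958 V.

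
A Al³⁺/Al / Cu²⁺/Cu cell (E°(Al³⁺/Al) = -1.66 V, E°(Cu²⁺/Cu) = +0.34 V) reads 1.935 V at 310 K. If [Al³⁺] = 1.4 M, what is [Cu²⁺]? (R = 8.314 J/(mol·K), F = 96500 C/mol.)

0.0096 M

From the Nernst equation, ln Q = nF(E° − E)/RT = 6×96500×(2.00 − 1.935)/(8.314×310) = 14.602, so Q = 2.2 × 10^6.
With Q = [Al³⁺]^2/[Cu²⁺]^3 and the known concentrations, [Cu²⁺]^3 in the denominator gives [Cu²⁺] = 0.0096 M.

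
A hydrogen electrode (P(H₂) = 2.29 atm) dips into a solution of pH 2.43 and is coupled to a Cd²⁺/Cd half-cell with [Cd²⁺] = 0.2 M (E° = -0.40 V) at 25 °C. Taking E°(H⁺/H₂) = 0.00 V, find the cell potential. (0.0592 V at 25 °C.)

The hydrogen couple is the cathode, so E°_cell = 0.40 V; n = 2.
[H⁺] = 10^(−2.43) = 0.0037 M, and Q = [Cd²⁺]·P(H₂) / [H⁺]^2 = 3.32 × 10^4.
E = E° − (0.0592/2) log Q = 0.40 − (0.0592/2)(4.521) = 0.266 V.

0.27 V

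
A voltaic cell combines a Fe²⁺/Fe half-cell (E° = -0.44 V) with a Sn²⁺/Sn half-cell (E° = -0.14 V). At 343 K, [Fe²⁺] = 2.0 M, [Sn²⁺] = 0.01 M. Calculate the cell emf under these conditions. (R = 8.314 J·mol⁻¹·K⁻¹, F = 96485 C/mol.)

The Sn²⁺/Sn couple has the higher reduction potential and acts as the cathode, so E°_cell = -0.14 − (-0.44) = 0.30 V.
Balancing electrons gives n = 2; the reaction quotient is Q = [Fe²⁺]/[Sn²⁺] = 200.
E = E° − (RT/nF) ln Q = 0.30 − (8.314×343)/(2×96485) × (5.298) = 0.300 − 0.078 = 0.222 V.

0.222 V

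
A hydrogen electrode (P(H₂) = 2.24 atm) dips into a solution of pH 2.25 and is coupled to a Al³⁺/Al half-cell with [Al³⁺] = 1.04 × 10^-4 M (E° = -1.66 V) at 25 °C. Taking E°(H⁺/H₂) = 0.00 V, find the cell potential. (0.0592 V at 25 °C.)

The hydrogen couple is the cathode, so E°_cell = 1.66 V; n = 6.
[H⁺] = 10^(−2.25) = 0.0056 M, and Q = [Al³⁺]^2·P(H₂)^3 / [H⁺]^6 = 3.84 × 10^6.
E = E° − (0.0592/6) log Q = 1.66 − (0.0592/6)(6.585) = 1.595 V.

1.60 V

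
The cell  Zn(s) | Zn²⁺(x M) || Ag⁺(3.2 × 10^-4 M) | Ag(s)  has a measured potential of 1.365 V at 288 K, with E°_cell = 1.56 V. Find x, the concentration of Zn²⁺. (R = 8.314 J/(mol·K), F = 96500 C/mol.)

0.69 M

From the Nernst equation, ln Q = nF(E° − E)/RT = 2×96500×(1.56 − 1.365)/(8.314×288) = 15.718, so Q = 6.7 × 10^6.
With Q = [Zn²⁺]/[Ag⁺]^2 and the known concentrations, [Zn²⁺] in the numerator gives [Zn²⁺] = 0.69 M.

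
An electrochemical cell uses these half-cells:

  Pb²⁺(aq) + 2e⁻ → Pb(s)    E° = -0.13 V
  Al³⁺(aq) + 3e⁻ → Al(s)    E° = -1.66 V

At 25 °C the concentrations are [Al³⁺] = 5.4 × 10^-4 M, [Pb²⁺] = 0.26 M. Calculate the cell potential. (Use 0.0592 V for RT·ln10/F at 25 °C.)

The Pb²⁺/Pb couple has the higher reduction potential and acts as the cathode, so E°_cell = -0.13 − (-1.66) = 1.53 V.
Balancing electrons gives n = 6; the reaction quotient is Q = [Al³⁺]^2/[Pb²⁺]^3 = 1.66 × 10^-5.
At 25 °C, E = E° − (0.0592/n) log Q = 1.53 − (0.0592/6)(-4.780) = 1.530 + 0.047 = 1.577 V.

1.58 V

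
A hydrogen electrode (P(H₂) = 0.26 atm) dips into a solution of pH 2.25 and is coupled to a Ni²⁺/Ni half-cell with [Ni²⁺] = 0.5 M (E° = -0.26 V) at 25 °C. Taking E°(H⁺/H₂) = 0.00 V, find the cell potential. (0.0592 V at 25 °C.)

The hydrogen couple is the cathode, so E°_cell = 0.26 V; n = 2.
[H⁺] = 10^(−2.25) = 0.0056 M, and Q = [Ni²⁺]·P(H₂) / [H⁺]^2 = 4110.
E = E° − (0.0592/2) log Q = 0.26 − (0.0592/2)(3.614) = 0.153 V.

0.15 V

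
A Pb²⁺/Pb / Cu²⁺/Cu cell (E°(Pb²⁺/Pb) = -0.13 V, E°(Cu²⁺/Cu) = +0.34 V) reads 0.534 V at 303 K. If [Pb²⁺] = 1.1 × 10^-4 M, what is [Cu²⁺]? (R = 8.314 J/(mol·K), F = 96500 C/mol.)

From the Nernst equation, ln Q = nF(E° − E)/RT = 2×96500×(0.47 − 0.534)/(8.314×303) = -4.903, so Q = 0.00742.
With Q = [Pb²⁺]/[Cu²⁺] and the known concentrations, [Cu²⁺] in the denominator gives [Cu²⁺] = 0.015 M.

0.015 M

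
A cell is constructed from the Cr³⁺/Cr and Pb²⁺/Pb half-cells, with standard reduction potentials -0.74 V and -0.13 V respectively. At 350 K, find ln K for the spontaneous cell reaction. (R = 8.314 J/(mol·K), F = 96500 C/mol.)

ln K = 121.4

E°_cell = -0.13 − (-0.74) = 0.61 V, with n = 6 electrons transferred.
At equilibrium E = 0, so the Nernst equation gives ln K = nFE°/RT = (6)(96500)(0.61)/((8.314)(350)) = 121.38.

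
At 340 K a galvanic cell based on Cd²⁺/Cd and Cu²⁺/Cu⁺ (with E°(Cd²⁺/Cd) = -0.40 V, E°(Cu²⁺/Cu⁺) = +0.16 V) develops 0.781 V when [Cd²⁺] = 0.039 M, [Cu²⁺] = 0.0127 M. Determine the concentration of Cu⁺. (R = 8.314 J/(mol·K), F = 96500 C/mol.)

3.4 × 10^-5 M

From the Nernst equation, ln Q = nF(E° − E)/RT = 2×96500×(0.56 − 0.781)/(8.314×340) = -15.089, so Q = 2.8 × 10^-7.
With Q = [Cd²⁺]·[Cu⁺]^2/[Cu²⁺]^2 and the known concentrations, [Cu⁺]^2 in the numerator gives [Cu⁺] = 3.4 × 10^-5 M.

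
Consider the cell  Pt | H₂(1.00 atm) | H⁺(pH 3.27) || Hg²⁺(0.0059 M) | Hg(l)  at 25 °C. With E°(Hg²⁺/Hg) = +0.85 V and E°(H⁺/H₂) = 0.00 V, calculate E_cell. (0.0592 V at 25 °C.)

0.98 V

The Hg²⁺/Hg couple is the cathode, so E°_cell = 0.85 V; n = 2.
[H⁺] = 10^(−3.27) = 5.4 × 10^-4 M, and Q = [H⁺]^2 / ([Hg²⁺]·P(H₂)) = 4.89 × 10^-5.
E = E° − (0.0592/2) log Q = 0.85 − (0.0592/2)(-4.311) = 0.978 V.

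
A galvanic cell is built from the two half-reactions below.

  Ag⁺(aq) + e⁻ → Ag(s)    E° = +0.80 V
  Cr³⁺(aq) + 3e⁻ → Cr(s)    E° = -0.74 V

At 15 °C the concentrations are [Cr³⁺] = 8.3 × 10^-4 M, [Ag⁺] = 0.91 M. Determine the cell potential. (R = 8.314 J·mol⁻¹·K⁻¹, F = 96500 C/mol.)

1.60 V

The Ag⁺/Ag couple has the higher reduction potential and acts as the cathode, so E°_cell = +0.80 − (-0.74) = 1.54 V.
Balancing electrons gives n = 3; the reaction quotient is Q = [Cr³⁺]/[Ag⁺]^3 = 0.00110.
E = E° − (RT/nF) ln Q = 1.54 − (8.314×288)/(3×96500) × (-6.811) = 1.540 + 0.056 = 1.596 V.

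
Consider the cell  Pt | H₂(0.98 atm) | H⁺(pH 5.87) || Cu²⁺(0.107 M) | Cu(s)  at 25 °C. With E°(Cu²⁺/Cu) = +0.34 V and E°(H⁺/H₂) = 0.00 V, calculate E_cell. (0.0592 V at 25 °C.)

The Cu²⁺/Cu couple is the cathode, so E°_cell = 0.34 V; n = 2.
[H⁺] = 10^(−5.87) = 1.3 × 10^-6 M, and Q = [H⁺]^2 / ([Cu²⁺]·P(H₂)) = 1.74 × 10^-11.
E = E° − (0.0592/2) log Q = 0.34 − (0.0592/2)(-10.761) = 0.659 V.

0.66 V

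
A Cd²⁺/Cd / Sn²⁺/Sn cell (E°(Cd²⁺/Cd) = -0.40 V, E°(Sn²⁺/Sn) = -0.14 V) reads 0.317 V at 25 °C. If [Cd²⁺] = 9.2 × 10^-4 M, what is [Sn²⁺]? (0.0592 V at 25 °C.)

From the Nernst equation, log Q = n(E° − E)/0.0592 = 2(0.26 − 0.317)/0.0592 = -1.926, so Q = 0.0119.
With Q = [Cd²⁺]/[Sn²⁺] and the known concentrations, [Sn²⁺] in the denominator gives [Sn²⁺] = 0.078 M.

0.078 M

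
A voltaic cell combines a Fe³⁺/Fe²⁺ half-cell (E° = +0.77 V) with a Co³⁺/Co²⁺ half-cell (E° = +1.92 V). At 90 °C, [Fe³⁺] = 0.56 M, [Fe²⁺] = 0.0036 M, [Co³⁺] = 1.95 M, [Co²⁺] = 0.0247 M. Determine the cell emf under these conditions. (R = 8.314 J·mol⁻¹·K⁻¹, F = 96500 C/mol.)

The Co³⁺/Co²⁺ couple has the higher reduction potential and acts as the cathode, so E°_cell = +1.92 − (+0.77) = 1.15 V.
Balancing electrons gives n = 1; the reaction quotient is Q = [Fe³⁺]·[Co²⁺]/([Fe²⁺]·[Co³⁺]) = 1.97.
E = E° − (RT/nF) ln Q = 1.15 − (8.314×363)/(1×96500) × (0.678) = 1.150 − 0.021 = 1.129 V.

1.13 V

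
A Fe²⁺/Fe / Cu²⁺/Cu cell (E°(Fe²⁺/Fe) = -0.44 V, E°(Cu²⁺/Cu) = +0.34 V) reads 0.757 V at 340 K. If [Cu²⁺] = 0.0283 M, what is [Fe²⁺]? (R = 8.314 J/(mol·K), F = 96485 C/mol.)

0.14 M

From the Nernst equation, ln Q = nF(E° − E)/RT = 2×96485×(0.78 − 0.757)/(8.314×340) = 1.570, so Q = 4.81.
With Q = [Fe²⁺]/[Cu²⁺] and the known concentrations, [Fe²⁺] in the numerator gives [Fe²⁺] = 0.14 M.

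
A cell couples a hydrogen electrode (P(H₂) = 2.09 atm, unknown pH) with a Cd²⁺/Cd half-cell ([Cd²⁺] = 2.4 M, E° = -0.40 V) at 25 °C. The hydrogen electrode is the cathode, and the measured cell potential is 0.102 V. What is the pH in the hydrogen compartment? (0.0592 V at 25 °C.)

E°_cell = 0.40 V and n = 2.
log Q = n(E° − E)/0.0592 = 2×(0.40 − 0.102)/0.0592 = 10.068.
With Q = [Cd²⁺]·P(H₂) / [H⁺]^2, solving for [H⁺] gives log[H⁺] = -4.684, so pH = 4.68.

pH = 4.68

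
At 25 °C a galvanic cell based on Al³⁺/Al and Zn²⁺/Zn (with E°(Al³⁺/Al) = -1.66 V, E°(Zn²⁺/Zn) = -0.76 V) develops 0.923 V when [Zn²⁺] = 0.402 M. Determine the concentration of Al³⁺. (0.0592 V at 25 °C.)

0.017 M

From the Nernst equation, log Q = n(E° − E)/0.0592 = 6(0.90 − 0.923)/0.0592 = -2.331, so Q = 0.00467.
With Q = [Al³⁺]^2/[Zn²⁺]^3 and the known concentrations, [Al³⁺]^2 in the numerator gives [Al³⁺] = 0.017 M.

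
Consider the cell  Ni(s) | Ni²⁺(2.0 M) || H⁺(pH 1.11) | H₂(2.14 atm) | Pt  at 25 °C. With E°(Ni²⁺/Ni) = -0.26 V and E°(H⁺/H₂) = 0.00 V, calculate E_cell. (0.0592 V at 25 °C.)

0.18 V

The hydrogen couple is the cathode, so E°_cell = 0.26 V; n = 2.
[H⁺] = 10^(−1.11) = 0.078 M, and Q = [Ni²⁺]·P(H₂) / [H⁺]^2 = 710.
E = E° − (0.0592/2) log Q = 0.26 − (0.0592/2)(2.851) = 0.176 V.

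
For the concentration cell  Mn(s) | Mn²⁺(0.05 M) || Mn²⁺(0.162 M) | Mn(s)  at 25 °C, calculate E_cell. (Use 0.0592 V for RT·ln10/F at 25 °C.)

0.015 V

Both half-cells are Mn²⁺/Mn, so E°_cell = 0. The concentrated side is the cathode; the cell reaction moves Mn²⁺ from high to low concentration with n = 2.
Q = [Mn²⁺]_dilute/[Mn²⁺]_conc = 0.05/0.162 = 0.309.
E = 0 − (0.0592/2) log Q = −(0.0592/2)(-0.511) = 0.0151 V.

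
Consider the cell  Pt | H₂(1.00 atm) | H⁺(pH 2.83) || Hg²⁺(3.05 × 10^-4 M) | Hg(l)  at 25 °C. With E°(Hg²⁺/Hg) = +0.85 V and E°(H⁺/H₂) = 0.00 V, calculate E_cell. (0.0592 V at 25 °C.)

The Hg²⁺/Hg couple is the cathode, so E°_cell = 0.85 V; n = 2.
[H⁺] = 10^(−2.83) = 0.0015 M, and Q = [H⁺]^2 / ([Hg²⁺]·P(H₂)) = 0.00717.
E = E° − (0.0592/2) log Q = 0.85 − (0.0592/2)(-2.144) = 0.913 V.

0.91 V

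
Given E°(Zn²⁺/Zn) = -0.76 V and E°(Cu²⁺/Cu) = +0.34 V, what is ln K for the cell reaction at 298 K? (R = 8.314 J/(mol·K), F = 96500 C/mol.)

ln K = 85.7

E°_cell = +0.34 − (-0.76) = 1.10 V, with n = 2 electrons transferred.
At equilibrium E = 0, so the Nernst equation gives ln K = nFE°/RT = (2)(96500)(1.10)/((8.314)(298)) = 85.69.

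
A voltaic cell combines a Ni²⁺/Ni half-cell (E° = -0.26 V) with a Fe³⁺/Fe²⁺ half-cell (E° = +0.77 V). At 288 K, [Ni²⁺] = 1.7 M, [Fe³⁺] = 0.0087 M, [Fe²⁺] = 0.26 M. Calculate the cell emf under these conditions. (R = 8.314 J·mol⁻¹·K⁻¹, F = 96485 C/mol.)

The Fe³⁺/Fe²⁺ couple has the higher reduction potential and acts as the cathode, so E°_cell = +0.77 − (-0.26) = 1.03 V.
Balancing electrons gives n = 2; the reaction quotient is Q = [Ni²⁺]·[Fe²⁺]^2/[Fe³⁺]^2 = 1520.
E = E° − (RT/nF) ln Q = 1.03 − (8.314×288)/(2×96485) × (7.325) = 1.030 − 0.091 = 0.939 V.

0.939 V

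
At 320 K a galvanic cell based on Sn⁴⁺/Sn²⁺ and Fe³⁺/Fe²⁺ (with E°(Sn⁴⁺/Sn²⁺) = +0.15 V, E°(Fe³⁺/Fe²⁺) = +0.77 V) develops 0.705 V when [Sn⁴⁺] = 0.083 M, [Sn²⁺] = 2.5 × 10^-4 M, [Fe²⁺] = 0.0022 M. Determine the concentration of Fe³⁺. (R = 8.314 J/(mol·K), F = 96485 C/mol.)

From the Nernst equation, ln Q = nF(E° − E)/RT = 2×96485×(0.62 − 0.705)/(8.314×320) = -6.165, so Q = 0.00210.
With Q = [Sn⁴⁺]·[Fe²⁺]^2/([Sn²⁺]·[Fe³⁺]^2) and the known concentrations, [Fe³⁺]^2 in the denominator gives [Fe³⁺] = 0.87 M.

0.87 M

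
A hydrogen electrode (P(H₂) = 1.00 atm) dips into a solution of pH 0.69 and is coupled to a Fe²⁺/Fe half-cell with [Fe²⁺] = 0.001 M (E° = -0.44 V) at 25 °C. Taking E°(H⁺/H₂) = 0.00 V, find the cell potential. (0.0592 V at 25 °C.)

0.49 V

The hydrogen couple is the cathode, so E°_cell = 0.44 V; n = 2.
[H⁺] = 10^(−0.69) = 0.20 M, and Q = [Fe²⁺]·P(H₂) / [H⁺]^2 = 0.0240.
E = E° − (0.0592/2) log Q = 0.44 − (0.0592/2)(-1.620) = 0.488 V.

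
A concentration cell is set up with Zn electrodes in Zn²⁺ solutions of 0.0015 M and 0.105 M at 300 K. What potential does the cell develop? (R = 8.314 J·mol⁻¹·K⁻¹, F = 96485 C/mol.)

0.055 V

Both half-cells are Zn²⁺/Zn, so E°_cell = 0. The concentrated side is the cathode; the cell reaction moves Zn²⁺ from high to low concentration with n = 2.
Q = [Zn²⁺]_dilute/[Zn²⁺]_conc = 0.0015/0.105 = 0.0143.
E = 0 − (RT/nF) ln Q = −((8.314×300)/(2×96485))(-4.248) = 0.0549 V.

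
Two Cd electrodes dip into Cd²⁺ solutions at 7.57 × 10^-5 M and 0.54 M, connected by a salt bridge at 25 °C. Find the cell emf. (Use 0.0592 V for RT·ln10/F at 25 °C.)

0.11 V

Both half-cells are Cd²⁺/Cd, so E°_cell = 0. The concentrated side is the cathode; the cell reaction moves Cd²⁺ from high to low concentration with n = 2.
Q = [Cd²⁺]_dilute/[Cd²⁺]_conc = 7.57 × 10^-5/0.54 = 1.4 × 10^-4.
E = 0 − (0.0592/2) log Q = −(0.0592/2)(-3.853) = 0.1140 V.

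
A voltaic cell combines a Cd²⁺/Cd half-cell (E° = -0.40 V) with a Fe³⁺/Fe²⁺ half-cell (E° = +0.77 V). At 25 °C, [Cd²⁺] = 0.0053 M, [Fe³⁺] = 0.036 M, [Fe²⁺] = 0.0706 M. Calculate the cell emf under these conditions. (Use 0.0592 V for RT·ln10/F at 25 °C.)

1.22 V

The Fe³⁺/Fe²⁺ couple has the higher reduction potential and acts as the cathode, so E°_cell = +0.77 − (-0.40) = 1.17 V.
Balancing electrons gives n = 2; the reaction quotient is Q = [Cd²⁺]·[Fe²⁺]^2/[Fe³⁺]^2 = 0.0204.
At 25 °C, E = E° − (0.0592/n) log Q = 1.17 − (0.0592/2)(-1.691) = 1.170 + 0.050 = 1.220 V.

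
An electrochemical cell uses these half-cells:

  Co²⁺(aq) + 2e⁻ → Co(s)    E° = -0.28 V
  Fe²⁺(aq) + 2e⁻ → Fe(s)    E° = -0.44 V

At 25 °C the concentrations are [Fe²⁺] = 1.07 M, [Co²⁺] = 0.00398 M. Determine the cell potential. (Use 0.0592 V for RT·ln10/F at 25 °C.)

0.088 V

The Co²⁺/Co couple has the higher reduction potential and acts as the cathode, so E°_cell = -0.28 − (-0.44) = 0.16 V.
Balancing electrons gives n = 2; the reaction quotient is Q = [Fe²⁺]/[Co²⁺] = 269.
At 25 °C, E = E° − (0.0592/n) log Q = 0.16 − (0.0592/2)(2.430) = 0.160 − 0.072 = 0.088 V.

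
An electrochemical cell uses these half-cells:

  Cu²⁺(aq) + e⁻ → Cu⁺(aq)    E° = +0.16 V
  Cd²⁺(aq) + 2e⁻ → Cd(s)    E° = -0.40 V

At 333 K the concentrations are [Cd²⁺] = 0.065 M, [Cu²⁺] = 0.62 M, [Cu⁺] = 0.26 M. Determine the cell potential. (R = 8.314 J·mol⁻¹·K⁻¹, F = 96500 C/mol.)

The Cu²⁺/Cu⁺ couple has the higher reduction potential and acts as the cathode, so E°_cell = +0.16 − (-0.40) = 0.56 V.
Balancing electrons gives n = 2; the reaction quotient is Q = [Cd²⁺]·[Cu⁺]^2/[Cu²⁺]^2 = 0.0114.
E = E° − (RT/nF) ln Q = 0.56 − (8.314×333)/(2×96500) × (-4.471) = 0.560 + 0.064 = 0.624 V.

0.624 V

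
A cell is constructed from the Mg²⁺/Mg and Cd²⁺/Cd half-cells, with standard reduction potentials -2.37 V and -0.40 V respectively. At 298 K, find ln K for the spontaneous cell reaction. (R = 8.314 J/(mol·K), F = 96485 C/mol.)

ln K = 153.4

E°_cell = -0.40 − (-2.37) = 1.97 V, with n = 2 electrons transferred.
At equilibrium E = 0, so the Nernst equation gives ln K = nFE°/RT = (2)(96485)(1.97)/((8.314)(298)) = 153.44.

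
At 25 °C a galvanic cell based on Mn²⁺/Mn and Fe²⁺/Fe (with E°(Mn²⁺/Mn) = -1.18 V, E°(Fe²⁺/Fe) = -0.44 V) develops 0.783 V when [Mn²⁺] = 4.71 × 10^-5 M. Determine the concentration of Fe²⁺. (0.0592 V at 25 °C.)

0.0013 M

From the Nernst equation, log Q = n(E° − E)/0.0592 = 2(0.74 − 0.783)/0.0592 = -1.453, so Q = 0.0353.
With Q = [Mn²⁺]/[Fe²⁺] and the known concentrations, [Fe²⁺] in the denominator gives [Fe²⁺] = 0.0013 M.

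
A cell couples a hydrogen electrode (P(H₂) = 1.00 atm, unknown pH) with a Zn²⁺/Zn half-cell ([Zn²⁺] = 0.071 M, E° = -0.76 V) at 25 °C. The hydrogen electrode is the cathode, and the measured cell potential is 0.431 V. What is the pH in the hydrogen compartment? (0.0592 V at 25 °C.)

E°_cell = 0.76 V and n = 2.
log Q = n(E° − E)/0.0592 = 2×(0.76 − 0.431)/0.0592 = 11.115.
With Q = [Zn²⁺]·P(H₂) / [H⁺]^2, solving for [H⁺] gives log[H⁺] = -6.132, so pH = 6.13.

pH = 6.13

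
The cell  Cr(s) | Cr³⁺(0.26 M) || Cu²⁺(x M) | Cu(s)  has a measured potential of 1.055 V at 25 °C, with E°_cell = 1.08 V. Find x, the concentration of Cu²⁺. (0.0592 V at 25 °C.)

From the Nernst equation, log Q = n(E° − E)/0.0592 = 6(1.08 − 1.055)/0.0592 = 2.534, so Q = 342.
With Q = [Cr³⁺]^2/[Cu²⁺]^3 and the known concentrations, [Cu²⁺]^3 in the denominator gives [Cu²⁺] = 0.058 M.

0.058 M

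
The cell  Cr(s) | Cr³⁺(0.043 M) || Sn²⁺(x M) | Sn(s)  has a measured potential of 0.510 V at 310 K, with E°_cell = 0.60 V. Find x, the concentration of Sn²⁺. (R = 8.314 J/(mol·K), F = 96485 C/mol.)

1.5 × 10^-4 M

From the Nernst equation, ln Q = nF(E° − E)/RT = 6×96485×(0.60 − 0.510)/(8.314×310) = 20.215, so Q = 6.02 × 10^8.
With Q = [Cr³⁺]^2/[Sn²⁺]^3 and the known concentrations, [Sn²⁺]^3 in the denominator gives [Sn²⁺] = 1.5 × 10^-4 M.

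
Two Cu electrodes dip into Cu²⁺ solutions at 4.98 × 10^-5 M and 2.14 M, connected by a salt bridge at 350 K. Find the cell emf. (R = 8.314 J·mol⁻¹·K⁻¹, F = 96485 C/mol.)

0.16 V

Both half-cells are Cu²⁺/Cu, so E°_cell = 0. The concentrated side is the cathode; the cell reaction moves Cu²⁺ from high to low concentration with n = 2.
Q = [Cu²⁺]_dilute/[Cu²⁺]_conc = 4.98 × 10^-5/2.14 = 2.33 × 10^-5.
E = 0 − (RT/nF) ln Q = −((8.314×350)/(2×96485))(-10.668) = 0.1609 V.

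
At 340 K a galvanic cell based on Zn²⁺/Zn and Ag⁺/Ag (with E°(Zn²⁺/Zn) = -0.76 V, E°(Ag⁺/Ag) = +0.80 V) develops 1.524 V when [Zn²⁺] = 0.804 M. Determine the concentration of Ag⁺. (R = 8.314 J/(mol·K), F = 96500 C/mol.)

0.26 M

From the Nernst equation, ln Q = nF(E° − E)/RT = 2×96500×(1.56 − 1.524)/(8.314×340) = 2.458, so Q = 11.7.
With Q = [Zn²⁺]/[Ag⁺]^2 and the known concentrations, [Ag⁺]^2 in the denominator gives [Ag⁺] = 0.26 M.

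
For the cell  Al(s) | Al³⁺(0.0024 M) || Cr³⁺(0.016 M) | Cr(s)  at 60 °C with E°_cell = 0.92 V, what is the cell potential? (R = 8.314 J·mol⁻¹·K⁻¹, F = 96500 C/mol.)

0.938 V

Balancing electrons gives n = 3; the reaction quotient is Q = [Al³⁺]/[Cr³⁺] = 0.150.
E = E° − (RT/nF) ln Q = 0.92 − (8.314×333)/(3×96500) × (-1.897) = 0.920 + 0.018 = 0.938 V.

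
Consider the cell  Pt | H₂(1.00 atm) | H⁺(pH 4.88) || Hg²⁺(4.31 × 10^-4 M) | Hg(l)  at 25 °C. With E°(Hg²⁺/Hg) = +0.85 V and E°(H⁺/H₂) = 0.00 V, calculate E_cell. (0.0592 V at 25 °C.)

1.04 V

The Hg²⁺/Hg couple is the cathode, so E°_cell = 0.85 V; n = 2.
[H⁺] = 10^(−4.88) = 1.3 × 10^-5 M, and Q = [H⁺]^2 / ([Hg²⁺]·P(H₂)) = 4.03 × 10^-7.
E = E° − (0.0592/2) log Q = 0.85 − (0.0592/2)(-6.394) = 1.039 V.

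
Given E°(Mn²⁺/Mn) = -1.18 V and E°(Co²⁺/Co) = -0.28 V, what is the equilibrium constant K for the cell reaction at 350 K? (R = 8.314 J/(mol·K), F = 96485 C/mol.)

8.3 × 10^25

E°_cell = -0.28 − (-1.18) = 0.90 V, with n = 2 electrons transferred.
At equilibrium E = 0, so the Nernst equation gives ln K = nFE°/RT = (2)(96485)(0.90)/((8.314)(350)) = 59.68.
K = e^59.68 = 8.3 × 10^25.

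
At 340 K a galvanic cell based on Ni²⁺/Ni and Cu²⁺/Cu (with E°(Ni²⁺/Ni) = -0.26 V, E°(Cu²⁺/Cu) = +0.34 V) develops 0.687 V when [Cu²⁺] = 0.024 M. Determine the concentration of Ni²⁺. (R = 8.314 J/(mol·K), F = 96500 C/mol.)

6.3 × 10^-5 M

From the Nernst equation, ln Q = nF(E° − E)/RT = 2×96500×(0.60 − 0.687)/(8.314×340) = -5.940, so Q = 0.00263.
With Q = [Ni²⁺]/[Cu²⁺] and the known concentrations, [Ni²⁺] in the numerator gives [Ni²⁺] = 6.3 × 10^-5 M.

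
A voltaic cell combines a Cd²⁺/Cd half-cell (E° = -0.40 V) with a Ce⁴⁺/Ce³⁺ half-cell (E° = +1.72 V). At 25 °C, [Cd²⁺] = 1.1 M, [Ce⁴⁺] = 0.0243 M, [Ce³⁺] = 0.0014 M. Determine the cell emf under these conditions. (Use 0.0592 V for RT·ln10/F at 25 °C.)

The Ce⁴⁺/Ce³⁺ couple has the higher reduction potential and acts as the cathode, so E°_cell = +1.72 − (-0.40) = 2.12 V.
Balancing electrons gives n = 2; the reaction quotient is Q = [Cd²⁺]·[Ce³⁺]^2/[Ce⁴⁺]^2 = 0.00365.
At 25 °C, E = E° − (0.0592/n) log Q = 2.12 − (0.0592/2)(-2.438) = 2.120 + 0.072 = 2.192 V.

2.19 V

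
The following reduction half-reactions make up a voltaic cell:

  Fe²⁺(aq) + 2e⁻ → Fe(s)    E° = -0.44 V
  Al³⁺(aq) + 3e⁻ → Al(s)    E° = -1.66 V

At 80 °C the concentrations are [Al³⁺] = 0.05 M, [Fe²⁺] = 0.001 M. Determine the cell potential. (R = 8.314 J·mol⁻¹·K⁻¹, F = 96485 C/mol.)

1.15 V

The Fe²⁺/Fe couple has the higher reduction potential and acts as the cathode, so E°_cell = -0.44 − (-1.66) = 1.22 V.
Balancing electrons gives n = 6; the reaction quotient is Q = [Al³⁺]^2/[Fe²⁺]^3 = 2.5 × 10^6.
E = E° − (RT/nF) ln Q = 1.22 − (8.314×353)/(6×96485) × (14.732) = 1.220 − 0.075 = 1.145 V.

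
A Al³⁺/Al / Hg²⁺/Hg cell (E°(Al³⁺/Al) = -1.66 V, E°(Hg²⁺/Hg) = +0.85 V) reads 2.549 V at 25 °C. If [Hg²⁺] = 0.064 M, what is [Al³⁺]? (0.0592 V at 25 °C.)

From the Nernst equation, log Q = n(E° − E)/0.0592 = 6(2.51 − 2.549)/0.0592 = -3.953, so Q = 1.12 × 10^-4.
With Q = [Al³⁺]^2/[Hg²⁺]^3 and the known concentrations, [Al³⁺]^2 in the numerator gives [Al³⁺] = 1.7 × 10^-4 M.

1.7 × 10^-4 M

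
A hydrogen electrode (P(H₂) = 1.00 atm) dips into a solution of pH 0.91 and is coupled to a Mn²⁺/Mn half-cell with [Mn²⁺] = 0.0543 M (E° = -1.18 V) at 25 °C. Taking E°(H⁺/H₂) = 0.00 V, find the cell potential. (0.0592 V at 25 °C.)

1.16 V

The hydrogen couple is the cathode, so E°_cell = 1.18 V; n = 2.
[H⁺] = 10^(−0.91) = 0.12 M, and Q = [Mn²⁺]·P(H₂) / [H⁺]^2 = 3.59.
E = E° − (0.0592/2) log Q = 1.18 − (0.0592/2)(0.555) = 1.164 V.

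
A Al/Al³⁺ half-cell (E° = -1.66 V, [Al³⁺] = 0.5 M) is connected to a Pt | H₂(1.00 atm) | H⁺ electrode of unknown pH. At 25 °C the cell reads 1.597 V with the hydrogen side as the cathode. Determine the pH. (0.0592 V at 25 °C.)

E°_cell = 1.66 V and n = 6.
log Q = n(E° − E)/0.0592 = 6×(1.66 − 1.597)/0.0592 = 6.385.
With Q = [Al³⁺]^2·P(H₂)^3 / [H⁺]^6, solving for [H⁺] gives log[H⁺] = -1.165, so pH = 1.16.

pH = 1.16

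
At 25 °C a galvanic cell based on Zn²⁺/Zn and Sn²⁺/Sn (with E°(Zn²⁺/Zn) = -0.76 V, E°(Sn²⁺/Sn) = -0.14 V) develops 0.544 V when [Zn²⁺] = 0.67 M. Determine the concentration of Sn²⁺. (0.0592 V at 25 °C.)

From the Nernst equation, log Q = n(E° − E)/0.0592 = 2(0.62 − 0.544)/0.0592 = 2.568, so Q = 369.
With Q = [Zn²⁺]/[Sn²⁺] and the known concentrations, [Sn²⁺] in the denominator gives [Sn²⁺] = 0.0018 M.

0.0018 M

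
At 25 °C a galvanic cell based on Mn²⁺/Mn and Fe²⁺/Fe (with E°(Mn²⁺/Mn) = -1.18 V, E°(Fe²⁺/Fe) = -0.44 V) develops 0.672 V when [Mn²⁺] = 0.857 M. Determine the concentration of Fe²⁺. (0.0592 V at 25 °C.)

From the Nernst equation, log Q = n(E° − E)/0.0592 = 2(0.74 − 0.672)/0.0592 = 2.297, so Q = 198.
With Q = [Mn²⁺]/[Fe²⁺] and the known concentrations, [Fe²⁺] in the denominator gives [Fe²⁺] = 0.0043 M.

0.0043 M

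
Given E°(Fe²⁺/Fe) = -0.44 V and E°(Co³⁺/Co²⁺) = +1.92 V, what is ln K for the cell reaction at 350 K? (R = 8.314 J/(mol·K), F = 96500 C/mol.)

E°_cell = +1.92 − (-0.44) = 2.36 V, with n = 2 electrons transferred.
At equilibrium E = 0, so the Nernst equation gives ln K = nFE°/RT = (2)(96500)(2.36)/((8.314)(350)) = 156.53.

ln K = 156.5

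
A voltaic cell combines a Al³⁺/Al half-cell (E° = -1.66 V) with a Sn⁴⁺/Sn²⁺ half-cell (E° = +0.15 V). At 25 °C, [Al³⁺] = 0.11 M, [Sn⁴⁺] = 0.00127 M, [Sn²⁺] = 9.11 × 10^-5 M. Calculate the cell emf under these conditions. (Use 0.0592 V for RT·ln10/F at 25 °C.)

The Sn⁴⁺/Sn²⁺ couple has the higher reduction potential and acts as the cathode, so E°_cell = +0.15 − (-1.66) = 1.81 V.
Balancing electrons gives n = 6; the reaction quotient is Q = [Al³⁺]^2·[Sn²⁺]^3/[Sn⁴⁺]^3 = 4.47 × 10^-6.
At 25 °C, E = E° − (0.0592/n) log Q = 1.81 − (0.0592/6)(-5.350) = 1.810 + 0.053 = 1.863 V.

1.86 V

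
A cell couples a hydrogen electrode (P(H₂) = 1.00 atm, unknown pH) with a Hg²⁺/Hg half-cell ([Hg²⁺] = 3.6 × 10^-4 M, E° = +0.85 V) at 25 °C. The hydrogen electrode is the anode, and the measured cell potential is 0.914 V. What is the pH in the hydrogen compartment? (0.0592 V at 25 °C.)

pH = 2.80

E°_cell = 0.85 V and n = 2.
log Q = n(E° − E)/0.0592 = 2×(0.85 − 0.914)/0.0592 = -2.162.
With Q = [H⁺]^2 / ([Hg²⁺]·P(H₂)), solving for [H⁺] gives log[H⁺] = -2.803, so pH = 2.80.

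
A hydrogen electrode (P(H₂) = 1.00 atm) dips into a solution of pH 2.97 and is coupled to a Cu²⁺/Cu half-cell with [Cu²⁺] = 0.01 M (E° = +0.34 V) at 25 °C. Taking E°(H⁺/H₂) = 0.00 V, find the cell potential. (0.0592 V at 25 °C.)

0.46 V

The Cu²⁺/Cu couple is the cathode, so E°_cell = 0.34 V; n = 2.
[H⁺] = 10^(−2.97) = 0.0011 M, and Q = [H⁺]^2 / ([Cu²⁺]·P(H₂)) = 1.15 × 10^-4.
E = E° − (0.0592/2) log Q = 0.34 − (0.0592/2)(-3.940) = 0.457 V.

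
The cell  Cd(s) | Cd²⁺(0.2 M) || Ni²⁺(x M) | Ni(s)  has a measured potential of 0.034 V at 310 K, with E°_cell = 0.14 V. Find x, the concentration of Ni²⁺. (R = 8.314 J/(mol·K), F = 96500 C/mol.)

7.1 × 10^-5 M

From the Nernst equation, ln Q = nF(E° − E)/RT = 2×96500×(0.14 − 0.034)/(8.314×310) = 7.938, so Q = 2800.
With Q = [Cd²⁺]/[Ni²⁺] and the known concentrations, [Ni²⁺] in the denominator gives [Ni²⁺] = 7.1 × 10^-5 M.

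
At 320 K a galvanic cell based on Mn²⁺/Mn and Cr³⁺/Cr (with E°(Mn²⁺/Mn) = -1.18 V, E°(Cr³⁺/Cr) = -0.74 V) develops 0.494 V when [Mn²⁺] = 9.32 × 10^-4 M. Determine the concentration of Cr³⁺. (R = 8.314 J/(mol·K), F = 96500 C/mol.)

From the Nernst equation, ln Q = nF(E° − E)/RT = 6×96500×(0.44 − 0.494)/(8.314×320) = -11.752, so Q = 7.87 × 10^-6.
With Q = [Mn²⁺]^3/[Cr³⁺]^2 and the known concentrations, [Cr³⁺]^2 in the denominator gives [Cr³⁺] = 0.01 M.

0.01 M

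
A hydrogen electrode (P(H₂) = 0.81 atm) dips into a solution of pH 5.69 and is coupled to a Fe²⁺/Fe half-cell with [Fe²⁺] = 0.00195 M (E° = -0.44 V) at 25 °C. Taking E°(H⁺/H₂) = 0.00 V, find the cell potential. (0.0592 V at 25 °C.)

The hydrogen couple is the cathode, so E°_cell = 0.44 V; n = 2.
[H⁺] = 10^(−5.69) = 2 × 10^-6 M, and Q = [Fe²⁺]·P(H₂) / [H⁺]^2 = 3.79 × 10^8.
E = E° − (0.0592/2) log Q = 0.44 − (0.0592/2)(8.579) = 0.186 V.

0.19 V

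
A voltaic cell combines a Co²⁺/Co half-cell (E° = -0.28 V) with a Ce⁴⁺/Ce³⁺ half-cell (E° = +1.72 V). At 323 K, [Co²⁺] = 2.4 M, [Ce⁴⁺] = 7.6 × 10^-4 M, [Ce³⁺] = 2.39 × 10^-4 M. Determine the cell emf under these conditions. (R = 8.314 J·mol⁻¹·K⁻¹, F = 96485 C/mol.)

The Ce⁴⁺/Ce³⁺ couple has the higher reduction potential and acts as the cathode, so E°_cell = +1.72 − (-0.28) = 2.00 V.
Balancing electrons gives n = 2; the reaction quotient is Q = [Co²⁺]·[Ce³⁺]^2/[Ce⁴⁺]^2 = 0.237.
E = E° − (RT/nF) ln Q = 2.00 − (8.314×323)/(2×96485) × (-1.438) = 2.000 + 0.020 = 2.020 V.

2.02 V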